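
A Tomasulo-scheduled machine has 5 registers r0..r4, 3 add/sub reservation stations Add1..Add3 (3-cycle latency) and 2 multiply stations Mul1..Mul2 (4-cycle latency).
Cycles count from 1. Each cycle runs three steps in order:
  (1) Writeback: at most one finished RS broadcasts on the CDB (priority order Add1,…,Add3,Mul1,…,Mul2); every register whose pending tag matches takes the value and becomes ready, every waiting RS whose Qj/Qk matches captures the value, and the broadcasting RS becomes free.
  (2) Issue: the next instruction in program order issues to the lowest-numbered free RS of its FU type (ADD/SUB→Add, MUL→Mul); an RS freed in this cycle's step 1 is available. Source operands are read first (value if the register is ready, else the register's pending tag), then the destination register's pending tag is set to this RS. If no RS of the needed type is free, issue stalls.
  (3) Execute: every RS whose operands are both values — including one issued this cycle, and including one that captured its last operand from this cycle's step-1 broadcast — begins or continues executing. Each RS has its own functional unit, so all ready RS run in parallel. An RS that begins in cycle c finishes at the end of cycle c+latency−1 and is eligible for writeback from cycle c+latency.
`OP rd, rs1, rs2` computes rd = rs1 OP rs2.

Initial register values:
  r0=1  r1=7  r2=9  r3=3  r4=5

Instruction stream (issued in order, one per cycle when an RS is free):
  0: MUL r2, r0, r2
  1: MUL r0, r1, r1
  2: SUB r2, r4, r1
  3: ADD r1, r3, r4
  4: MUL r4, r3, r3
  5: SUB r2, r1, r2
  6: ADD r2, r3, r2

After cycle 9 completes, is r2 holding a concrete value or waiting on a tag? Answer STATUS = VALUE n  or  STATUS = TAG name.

STATUS = TAG Add2

cycle 1: issue MUL r2<-Mul1 // r0:1,r1:7,r2:Mul1,r3:3,r4:5
cycle 2: issue MUL r0<-Mul2 // r0:Mul2,r1:7,r2:Mul1,r3:3,r4:5
cycle 3: issue SUB r2<-Add1 // r0:Mul2,r1:7,r2:Add1,r3:3,r4:5
cycle 4: issue ADD r1<-Add2 // r0:Mul2,r1:Add2,r2:Add1,r3:3,r4:5
cycle 5: CDB Mul1=9; issue MUL r4<-Mul1 // r0:Mul2,r1:Add2,r2:Add1,r3:3,r4:Mul1
cycle 6: CDB Add1=-2; issue SUB r2<-Add1 // r0:Mul2,r1:Add2,r2:Add1,r3:3,r4:Mul1
cycle 7: CDB Add2=8; issue ADD r2<-Add2 // r0:Mul2,r1:8,r2:Add2,r3:3,r4:Mul1
cycle 8: CDB Mul2=49 // r0:49,r1:8,r2:Add2,r3:3,r4:Mul1
cycle 9: CDB Mul1=9 // r0:49,r1:8,r2:Add2,r3:3,r4:9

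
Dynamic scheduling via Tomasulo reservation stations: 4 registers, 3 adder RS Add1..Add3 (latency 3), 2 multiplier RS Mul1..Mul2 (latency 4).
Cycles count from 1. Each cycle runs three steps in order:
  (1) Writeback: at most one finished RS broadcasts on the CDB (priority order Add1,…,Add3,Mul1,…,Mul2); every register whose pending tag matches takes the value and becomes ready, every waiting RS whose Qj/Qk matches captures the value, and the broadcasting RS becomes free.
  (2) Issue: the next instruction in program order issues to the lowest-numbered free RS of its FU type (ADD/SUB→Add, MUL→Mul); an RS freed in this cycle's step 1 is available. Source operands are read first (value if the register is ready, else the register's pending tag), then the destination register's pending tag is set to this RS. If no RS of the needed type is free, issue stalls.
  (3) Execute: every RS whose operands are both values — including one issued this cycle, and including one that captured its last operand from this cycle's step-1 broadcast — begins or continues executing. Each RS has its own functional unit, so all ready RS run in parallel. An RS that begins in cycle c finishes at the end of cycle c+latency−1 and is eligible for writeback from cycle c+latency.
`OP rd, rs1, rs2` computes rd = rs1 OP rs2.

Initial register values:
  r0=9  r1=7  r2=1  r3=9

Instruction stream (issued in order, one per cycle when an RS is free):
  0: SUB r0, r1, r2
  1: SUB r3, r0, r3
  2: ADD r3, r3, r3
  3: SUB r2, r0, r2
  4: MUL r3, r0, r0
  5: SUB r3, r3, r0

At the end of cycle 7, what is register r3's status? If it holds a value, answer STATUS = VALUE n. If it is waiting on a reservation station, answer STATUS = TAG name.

c1: issue SUB r0<-Add1 | r0:Add1,r1:7,r2:1,r3:9
c2: issue SUB r3<-Add2 | r0:Add1,r1:7,r2:1,r3:Add2
c3: issue ADD r3<-Add3 | r0:Add1,r1:7,r2:1,r3:Add3
c4: CDB Add1=6; issue SUB r2<-Add1 | r0:6,r1:7,r2:Add1,r3:Add3
c5: issue MUL r3<-Mul1 | r0:6,r1:7,r2:Add1,r3:Mul1
c6: stall | r0:6,r1:7,r2:Add1,r3:Mul1
c7: CDB Add1=5; issue SUB r3<-Add1 | r0:6,r1:7,r2:5,r3:Add1

STATUS = TAG Add1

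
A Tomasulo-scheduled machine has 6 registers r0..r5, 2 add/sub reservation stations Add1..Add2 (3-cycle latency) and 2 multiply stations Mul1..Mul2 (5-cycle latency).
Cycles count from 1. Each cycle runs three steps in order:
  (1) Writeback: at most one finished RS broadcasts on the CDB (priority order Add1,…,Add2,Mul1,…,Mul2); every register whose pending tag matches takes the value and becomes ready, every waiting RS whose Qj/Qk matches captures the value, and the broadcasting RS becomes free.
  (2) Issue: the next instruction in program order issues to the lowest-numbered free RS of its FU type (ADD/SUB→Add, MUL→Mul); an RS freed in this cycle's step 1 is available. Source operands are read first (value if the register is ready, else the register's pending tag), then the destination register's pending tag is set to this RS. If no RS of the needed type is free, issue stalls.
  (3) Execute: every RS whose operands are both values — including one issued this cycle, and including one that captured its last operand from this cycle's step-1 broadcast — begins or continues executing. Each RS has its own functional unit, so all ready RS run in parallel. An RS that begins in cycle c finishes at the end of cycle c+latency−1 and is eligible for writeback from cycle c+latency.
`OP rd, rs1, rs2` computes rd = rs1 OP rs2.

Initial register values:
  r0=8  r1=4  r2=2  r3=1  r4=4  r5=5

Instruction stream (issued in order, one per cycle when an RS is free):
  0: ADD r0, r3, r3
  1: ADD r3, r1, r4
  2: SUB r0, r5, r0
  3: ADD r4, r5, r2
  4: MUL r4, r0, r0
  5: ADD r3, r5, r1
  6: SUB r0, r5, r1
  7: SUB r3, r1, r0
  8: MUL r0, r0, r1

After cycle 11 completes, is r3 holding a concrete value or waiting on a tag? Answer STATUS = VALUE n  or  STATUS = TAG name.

STATUS = TAG Add1

c1: issue ADD r0<-Add1 | r0:Add1,r1:4,r2:2,r3:1,r4:4,r5:5
c2: issue ADD r3<-Add2 | r0:Add1,r1:4,r2:2,r3:Add2,r4:4,r5:5
c3: stall | r0:Add1,r1:4,r2:2,r3:Add2,r4:4,r5:5
c4: CDB Add1=2; issue SUB r0<-Add1 | r0:Add1,r1:4,r2:2,r3:Add2,r4:4,r5:5
c5: CDB Add2=8; issue ADD r4<-Add2 | r0:Add1,r1:4,r2:2,r3:8,r4:Add2,r5:5
c6: issue MUL r4<-Mul1 | r0:Add1,r1:4,r2:2,r3:8,r4:Mul1,r5:5
c7: CDB Add1=3; issue ADD r3<-Add1 | r0:3,r1:4,r2:2,r3:Add1,r4:Mul1,r5:5
c8: CDB Add2=7; issue SUB r0<-Add2 | r0:Add2,r1:4,r2:2,r3:Add1,r4:Mul1,r5:5
c9: stall | r0:Add2,r1:4,r2:2,r3:Add1,r4:Mul1,r5:5
c10: CDB Add1=9; issue SUB r3<-Add1 | r0:Add2,r1:4,r2:2,r3:Add1,r4:Mul1,r5:5
c11: CDB Add2=1; issue MUL r0<-Mul2 | r0:Mul2,r1:4,r2:2,r3:Add1,r4:Mul1,r5:5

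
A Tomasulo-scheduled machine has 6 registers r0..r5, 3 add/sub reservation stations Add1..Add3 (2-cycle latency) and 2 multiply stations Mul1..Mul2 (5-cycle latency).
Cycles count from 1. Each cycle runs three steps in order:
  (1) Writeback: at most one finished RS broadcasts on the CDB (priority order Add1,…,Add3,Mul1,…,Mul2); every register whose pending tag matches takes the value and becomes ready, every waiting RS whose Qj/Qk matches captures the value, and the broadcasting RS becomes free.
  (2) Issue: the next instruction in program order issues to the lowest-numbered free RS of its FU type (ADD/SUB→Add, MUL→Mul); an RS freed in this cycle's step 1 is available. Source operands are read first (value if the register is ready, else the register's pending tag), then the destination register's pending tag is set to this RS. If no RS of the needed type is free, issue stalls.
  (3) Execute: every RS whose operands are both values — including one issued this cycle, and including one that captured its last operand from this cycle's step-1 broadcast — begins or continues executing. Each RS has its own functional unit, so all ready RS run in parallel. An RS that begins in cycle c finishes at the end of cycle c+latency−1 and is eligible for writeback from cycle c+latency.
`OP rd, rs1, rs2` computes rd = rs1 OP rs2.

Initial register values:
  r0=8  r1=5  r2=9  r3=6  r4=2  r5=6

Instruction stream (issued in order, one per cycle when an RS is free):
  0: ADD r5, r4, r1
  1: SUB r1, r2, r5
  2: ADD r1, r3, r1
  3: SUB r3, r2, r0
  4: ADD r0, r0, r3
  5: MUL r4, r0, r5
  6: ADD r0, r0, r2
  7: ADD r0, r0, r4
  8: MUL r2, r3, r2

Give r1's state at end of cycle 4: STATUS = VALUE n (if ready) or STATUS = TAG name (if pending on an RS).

STATUS = TAG Add1

cycle 1: issue ADD r5<-Add1 // r0:8,r1:5,r2:9,r3:6,r4:2,r5:Add1
cycle 2: issue SUB r1<-Add2 // r0:8,r1:Add2,r2:9,r3:6,r4:2,r5:Add1
cycle 3: CDB Add1=7; issue ADD r1<-Add1 // r0:8,r1:Add1,r2:9,r3:6,r4:2,r5:7
cycle 4: issue SUB r3<-Add3 // r0:8,r1:Add1,r2:9,r3:Add3,r4:2,r5:7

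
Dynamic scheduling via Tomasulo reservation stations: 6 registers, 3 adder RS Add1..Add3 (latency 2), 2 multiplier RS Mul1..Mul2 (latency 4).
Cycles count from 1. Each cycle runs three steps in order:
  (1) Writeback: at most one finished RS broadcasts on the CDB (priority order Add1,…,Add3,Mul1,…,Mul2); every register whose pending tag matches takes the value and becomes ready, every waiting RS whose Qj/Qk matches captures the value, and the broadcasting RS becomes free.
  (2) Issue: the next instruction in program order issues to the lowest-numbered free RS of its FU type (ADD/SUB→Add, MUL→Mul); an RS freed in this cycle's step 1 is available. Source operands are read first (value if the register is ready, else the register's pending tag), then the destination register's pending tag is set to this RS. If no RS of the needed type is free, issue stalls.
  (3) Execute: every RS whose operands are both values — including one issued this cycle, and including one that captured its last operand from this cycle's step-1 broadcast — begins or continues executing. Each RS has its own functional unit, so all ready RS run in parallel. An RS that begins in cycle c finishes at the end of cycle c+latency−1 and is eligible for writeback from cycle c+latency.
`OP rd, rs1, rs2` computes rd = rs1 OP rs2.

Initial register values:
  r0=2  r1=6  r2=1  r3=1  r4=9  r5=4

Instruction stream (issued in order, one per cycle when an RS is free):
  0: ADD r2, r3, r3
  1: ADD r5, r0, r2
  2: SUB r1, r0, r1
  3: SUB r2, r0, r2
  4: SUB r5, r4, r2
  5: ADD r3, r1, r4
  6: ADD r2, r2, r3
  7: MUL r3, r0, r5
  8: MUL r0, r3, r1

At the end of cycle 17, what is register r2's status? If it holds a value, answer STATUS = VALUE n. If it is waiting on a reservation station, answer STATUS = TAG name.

  c1: issue ADD r2<-Add1  regs: r0:2,r1:6,r2:Add1,r3:1,r4:9,r5:4
  c2: issue ADD r5<-Add2  regs: r0:2,r1:6,r2:Add1,r3:1,r4:9,r5:Add2
  c3: CDB Add1=2; issue SUB r1<-Add1  regs: r0:2,r1:Add1,r2:2,r3:1,r4:9,r5:Add2
  c4: issue SUB r2<-Add3  regs: r0:2,r1:Add1,r2:Add3,r3:1,r4:9,r5:Add2
  c5: CDB Add1=-4; issue SUB r5<-Add1  regs: r0:2,r1:-4,r2:Add3,r3:1,r4:9,r5:Add1
  c6: CDB Add2=4; issue ADD r3<-Add2  regs: r0:2,r1:-4,r2:Add3,r3:Add2,r4:9,r5:Add1
  c7: CDB Add3=0; issue ADD r2<-Add3  regs: r0:2,r1:-4,r2:Add3,r3:Add2,r4:9,r5:Add1
  c8: CDB Add2=5; issue MUL r3<-Mul1  regs: r0:2,r1:-4,r2:Add3,r3:Mul1,r4:9,r5:Add1
  c9: CDB Add1=9; issue MUL r0<-Mul2  regs: r0:Mul2,r1:-4,r2:Add3,r3:Mul1,r4:9,r5:9
  c10: CDB Add3=5  regs: r0:Mul2,r1:-4,r2:5,r3:Mul1,r4:9,r5:9
  c11: -  regs: r0:Mul2,r1:-4,r2:5,r3:Mul1,r4:9,r5:9
  c12: -  regs: r0:Mul2,r1:-4,r2:5,r3:Mul1,r4:9,r5:9
  c13: CDB Mul1=18  regs: r0:Mul2,r1:-4,r2:5,r3:18,r4:9,r5:9
  c14: -  regs: r0:Mul2,r1:-4,r2:5,r3:18,r4:9,r5:9
  c15: -  regs: r0:Mul2,r1:-4,r2:5,r3:18,r4:9,r5:9
  c16: -  regs: r0:Mul2,r1:-4,r2:5,r3:18,r4:9,r5:9
  c17: CDB Mul2=-72  regs: r0:-72,r1:-4,r2:5,r3:18,r4:9,r5:9

STATUS = VALUE 5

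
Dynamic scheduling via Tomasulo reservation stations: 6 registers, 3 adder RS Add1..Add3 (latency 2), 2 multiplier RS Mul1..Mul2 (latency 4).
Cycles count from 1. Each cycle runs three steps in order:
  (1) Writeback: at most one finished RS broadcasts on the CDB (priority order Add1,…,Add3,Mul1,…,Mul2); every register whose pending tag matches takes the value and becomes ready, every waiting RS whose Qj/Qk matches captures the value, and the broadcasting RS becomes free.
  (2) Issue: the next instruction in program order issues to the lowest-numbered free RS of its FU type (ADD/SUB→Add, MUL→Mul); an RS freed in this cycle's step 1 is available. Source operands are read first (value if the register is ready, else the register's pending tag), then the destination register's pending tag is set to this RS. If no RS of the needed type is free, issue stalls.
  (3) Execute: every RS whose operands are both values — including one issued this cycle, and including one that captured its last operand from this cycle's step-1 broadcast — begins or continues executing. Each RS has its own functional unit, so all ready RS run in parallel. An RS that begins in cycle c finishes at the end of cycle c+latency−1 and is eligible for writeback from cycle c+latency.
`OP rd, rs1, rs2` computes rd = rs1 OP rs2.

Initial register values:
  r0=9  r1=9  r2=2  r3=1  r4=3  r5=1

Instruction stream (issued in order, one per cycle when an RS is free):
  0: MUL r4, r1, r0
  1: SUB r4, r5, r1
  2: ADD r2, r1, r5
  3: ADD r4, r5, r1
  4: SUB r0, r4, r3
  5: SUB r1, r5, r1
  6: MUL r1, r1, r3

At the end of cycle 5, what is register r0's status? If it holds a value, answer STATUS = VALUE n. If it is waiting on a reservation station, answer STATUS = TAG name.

cycle 1: issue MUL r4<-Mul1 // r0:9,r1:9,r2:2,r3:1,r4:Mul1,r5:1
cycle 2: issue SUB r4<-Add1 // r0:9,r1:9,r2:2,r3:1,r4:Add1,r5:1
cycle 3: issue ADD r2<-Add2 // r0:9,r1:9,r2:Add2,r3:1,r4:Add1,r5:1
cycle 4: CDB Add1=-8; issue ADD r4<-Add1 // r0:9,r1:9,r2:Add2,r3:1,r4:Add1,r5:1
cycle 5: CDB Add2=10; issue SUB r0<-Add2 // r0:Add2,r1:9,r2:10,r3:1,r4:Add1,r5:1

STATUS = TAG Add2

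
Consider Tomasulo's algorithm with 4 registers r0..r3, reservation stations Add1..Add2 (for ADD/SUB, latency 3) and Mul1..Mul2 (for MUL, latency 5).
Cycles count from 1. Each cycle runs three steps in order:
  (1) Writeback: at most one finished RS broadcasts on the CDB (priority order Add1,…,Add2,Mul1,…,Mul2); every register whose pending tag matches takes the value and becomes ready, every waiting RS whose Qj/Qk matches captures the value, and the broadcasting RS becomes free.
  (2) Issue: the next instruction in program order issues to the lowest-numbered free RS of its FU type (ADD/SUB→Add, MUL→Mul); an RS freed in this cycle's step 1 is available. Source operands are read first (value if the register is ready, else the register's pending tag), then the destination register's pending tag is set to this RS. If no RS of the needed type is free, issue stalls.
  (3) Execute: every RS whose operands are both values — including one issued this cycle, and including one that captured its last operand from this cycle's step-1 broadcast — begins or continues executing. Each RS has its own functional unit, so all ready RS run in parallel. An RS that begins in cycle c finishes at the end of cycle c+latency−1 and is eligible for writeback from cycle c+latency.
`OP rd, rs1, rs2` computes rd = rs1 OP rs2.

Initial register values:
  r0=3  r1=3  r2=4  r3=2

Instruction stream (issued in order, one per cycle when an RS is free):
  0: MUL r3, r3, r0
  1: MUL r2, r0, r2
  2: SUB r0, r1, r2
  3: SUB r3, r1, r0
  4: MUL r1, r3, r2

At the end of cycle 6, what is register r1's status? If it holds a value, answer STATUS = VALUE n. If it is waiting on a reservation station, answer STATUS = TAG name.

STATUS = TAG Mul1

cycle 1: issue MUL r3<-Mul1 // r0:3,r1:3,r2:4,r3:Mul1
cycle 2: issue MUL r2<-Mul2 // r0:3,r1:3,r2:Mul2,r3:Mul1
cycle 3: issue SUB r0<-Add1 // r0:Add1,r1:3,r2:Mul2,r3:Mul1
cycle 4: issue SUB r3<-Add2 // r0:Add1,r1:3,r2:Mul2,r3:Add2
cycle 5: stall // r0:Add1,r1:3,r2:Mul2,r3:Add2
cycle 6: CDB Mul1=6; issue MUL r1<-Mul1 // r0:Add1,r1:Mul1,r2:Mul2,r3:Add2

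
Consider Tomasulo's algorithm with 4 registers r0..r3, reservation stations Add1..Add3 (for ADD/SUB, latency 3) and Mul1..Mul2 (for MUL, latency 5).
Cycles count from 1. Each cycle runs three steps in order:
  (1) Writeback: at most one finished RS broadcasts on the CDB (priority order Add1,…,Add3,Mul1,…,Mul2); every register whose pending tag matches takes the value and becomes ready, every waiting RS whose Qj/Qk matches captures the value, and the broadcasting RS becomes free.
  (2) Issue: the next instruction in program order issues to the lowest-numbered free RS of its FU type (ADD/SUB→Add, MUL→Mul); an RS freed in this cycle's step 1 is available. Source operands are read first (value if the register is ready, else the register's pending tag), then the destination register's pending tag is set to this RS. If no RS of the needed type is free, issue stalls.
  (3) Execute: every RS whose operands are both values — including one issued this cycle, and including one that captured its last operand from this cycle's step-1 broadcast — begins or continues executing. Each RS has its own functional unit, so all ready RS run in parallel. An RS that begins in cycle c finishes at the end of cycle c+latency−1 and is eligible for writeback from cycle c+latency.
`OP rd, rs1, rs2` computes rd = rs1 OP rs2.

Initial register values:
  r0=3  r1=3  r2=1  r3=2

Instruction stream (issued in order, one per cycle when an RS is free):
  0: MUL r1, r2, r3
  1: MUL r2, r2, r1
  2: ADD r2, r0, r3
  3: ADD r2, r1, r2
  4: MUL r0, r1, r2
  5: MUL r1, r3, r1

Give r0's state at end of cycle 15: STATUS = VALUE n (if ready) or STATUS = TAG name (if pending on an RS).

cycle 1: issue MUL r1<-Mul1 // r0:3,r1:Mul1,r2:1,r3:2
cycle 2: issue MUL r2<-Mul2 // r0:3,r1:Mul1,r2:Mul2,r3:2
cycle 3: issue ADD r2<-Add1 // r0:3,r1:Mul1,r2:Add1,r3:2
cycle 4: issue ADD r2<-Add2 // r0:3,r1:Mul1,r2:Add2,r3:2
cycle 5: stall // r0:3,r1:Mul1,r2:Add2,r3:2
cycle 6: CDB Add1=5; stall // r0:3,r1:Mul1,r2:Add2,r3:2
cycle 7: CDB Mul1=2; issue MUL r0<-Mul1 // r0:Mul1,r1:2,r2:Add2,r3:2
cycle 8: stall // r0:Mul1,r1:2,r2:Add2,r3:2
cycle 9: stall // r0:Mul1,r1:2,r2:Add2,r3:2
cycle 10: CDB Add2=7; stall // r0:Mul1,r1:2,r2:7,r3:2
cycle 11: stall // r0:Mul1,r1:2,r2:7,r3:2
cycle 12: CDB Mul2=2; issue MUL r1<-Mul2 // r0:Mul1,r1:Mul2,r2:7,r3:2
cycle 13: - // r0:Mul1,r1:Mul2,r2:7,r3:2
cycle 14: - // r0:Mul1,r1:Mul2,r2:7,r3:2
cycle 15: CDB Mul1=14 // r0:14,r1:Mul2,r2:7,r3:2

STATUS = VALUE 14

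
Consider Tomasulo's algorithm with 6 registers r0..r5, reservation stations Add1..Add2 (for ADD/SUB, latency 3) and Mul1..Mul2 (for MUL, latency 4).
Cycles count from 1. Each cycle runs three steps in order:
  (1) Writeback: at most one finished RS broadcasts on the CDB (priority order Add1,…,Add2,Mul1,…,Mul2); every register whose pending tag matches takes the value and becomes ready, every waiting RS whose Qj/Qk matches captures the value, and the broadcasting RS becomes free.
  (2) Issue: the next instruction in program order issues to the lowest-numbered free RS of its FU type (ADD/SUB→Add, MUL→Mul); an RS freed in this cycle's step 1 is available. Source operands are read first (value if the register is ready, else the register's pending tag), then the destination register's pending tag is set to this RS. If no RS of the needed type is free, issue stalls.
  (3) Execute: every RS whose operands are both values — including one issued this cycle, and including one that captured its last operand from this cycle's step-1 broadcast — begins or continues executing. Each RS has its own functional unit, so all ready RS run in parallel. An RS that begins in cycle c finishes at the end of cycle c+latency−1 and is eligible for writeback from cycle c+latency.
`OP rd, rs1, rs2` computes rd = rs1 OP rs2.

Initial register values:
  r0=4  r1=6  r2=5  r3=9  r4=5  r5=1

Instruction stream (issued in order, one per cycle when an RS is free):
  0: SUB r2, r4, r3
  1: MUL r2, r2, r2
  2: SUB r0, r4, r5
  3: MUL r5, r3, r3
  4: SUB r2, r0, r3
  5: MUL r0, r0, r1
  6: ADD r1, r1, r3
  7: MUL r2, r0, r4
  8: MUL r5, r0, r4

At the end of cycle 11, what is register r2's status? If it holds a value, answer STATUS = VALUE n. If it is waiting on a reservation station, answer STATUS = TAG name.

cycle 1: issue SUB r2<-Add1 // r0:4,r1:6,r2:Add1,r3:9,r4:5,r5:1
cycle 2: issue MUL r2<-Mul1 // r0:4,r1:6,r2:Mul1,r3:9,r4:5,r5:1
cycle 3: issue SUB r0<-Add2 // r0:Add2,r1:6,r2:Mul1,r3:9,r4:5,r5:1
cycle 4: CDB Add1=-4; issue MUL r5<-Mul2 // r0:Add2,r1:6,r2:Mul1,r3:9,r4:5,r5:Mul2
cycle 5: issue SUB r2<-Add1 // r0:Add2,r1:6,r2:Add1,r3:9,r4:5,r5:Mul2
cycle 6: CDB Add2=4; stall // r0:4,r1:6,r2:Add1,r3:9,r4:5,r5:Mul2
cycle 7: stall // r0:4,r1:6,r2:Add1,r3:9,r4:5,r5:Mul2
cycle 8: CDB Mul1=16; issue MUL r0<-Mul1 // r0:Mul1,r1:6,r2:Add1,r3:9,r4:5,r5:Mul2
cycle 9: CDB Add1=-5; issue ADD r1<-Add1 // r0:Mul1,r1:Add1,r2:-5,r3:9,r4:5,r5:Mul2
cycle 10: CDB Mul2=81; issue MUL r2<-Mul2 // r0:Mul1,r1:Add1,r2:Mul2,r3:9,r4:5,r5:81
cycle 11: stall // r0:Mul1,r1:Add1,r2:Mul2,r3:9,r4:5,r5:81

STATUS = TAG Mul2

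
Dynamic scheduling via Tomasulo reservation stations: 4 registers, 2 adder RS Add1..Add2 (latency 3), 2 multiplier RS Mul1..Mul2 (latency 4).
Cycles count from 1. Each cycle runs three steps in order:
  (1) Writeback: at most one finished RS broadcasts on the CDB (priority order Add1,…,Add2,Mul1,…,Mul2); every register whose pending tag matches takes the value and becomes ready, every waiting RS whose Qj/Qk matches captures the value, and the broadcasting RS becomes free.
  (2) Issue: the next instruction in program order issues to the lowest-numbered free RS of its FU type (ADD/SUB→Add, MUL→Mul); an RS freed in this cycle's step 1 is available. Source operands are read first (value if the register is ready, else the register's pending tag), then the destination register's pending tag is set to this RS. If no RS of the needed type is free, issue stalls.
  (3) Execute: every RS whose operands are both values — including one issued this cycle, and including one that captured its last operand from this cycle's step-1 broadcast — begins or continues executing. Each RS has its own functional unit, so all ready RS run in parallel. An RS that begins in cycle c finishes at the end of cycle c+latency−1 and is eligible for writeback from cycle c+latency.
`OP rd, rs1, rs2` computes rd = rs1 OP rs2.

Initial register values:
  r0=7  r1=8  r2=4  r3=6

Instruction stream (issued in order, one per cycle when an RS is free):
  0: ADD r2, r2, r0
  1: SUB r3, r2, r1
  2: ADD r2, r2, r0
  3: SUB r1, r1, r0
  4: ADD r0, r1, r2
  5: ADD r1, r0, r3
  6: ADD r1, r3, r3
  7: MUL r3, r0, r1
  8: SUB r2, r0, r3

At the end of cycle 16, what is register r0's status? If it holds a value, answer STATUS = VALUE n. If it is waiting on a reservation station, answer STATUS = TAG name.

STATUS = VALUE 19

c1: issue ADD r2<-Add1 | r0:7,r1:8,r2:Add1,r3:6
c2: issue SUB r3<-Add2 | r0:7,r1:8,r2:Add1,r3:Add2
c3: stall | r0:7,r1:8,r2:Add1,r3:Add2
c4: CDB Add1=11; issue ADD r2<-Add1 | r0:7,r1:8,r2:Add1,r3:Add2
c5: stall | r0:7,r1:8,r2:Add1,r3:Add2
c6: stall | r0:7,r1:8,r2:Add1,r3:Add2
c7: CDB Add1=18; issue SUB r1<-Add1 | r0:7,r1:Add1,r2:18,r3:Add2
c8: CDB Add2=3; issue ADD r0<-Add2 | r0:Add2,r1:Add1,r2:18,r3:3
c9: stall | r0:Add2,r1:Add1,r2:18,r3:3
c10: CDB Add1=1; issue ADD r1<-Add1 | r0:Add2,r1:Add1,r2:18,r3:3
c11: stall | r0:Add2,r1:Add1,r2:18,r3:3
c12: stall | r0:Add2,r1:Add1,r2:18,r3:3
c13: CDB Add2=19; issue ADD r1<-Add2 | r0:19,r1:Add2,r2:18,r3:3
c14: issue MUL r3<-Mul1 | r0:19,r1:Add2,r2:18,r3:Mul1
c15: stall | r0:19,r1:Add2,r2:18,r3:Mul1
c16: CDB Add1=22; issue SUB r2<-Add1 | r0:19,r1:Add2,r2:Add1,r3:Mul1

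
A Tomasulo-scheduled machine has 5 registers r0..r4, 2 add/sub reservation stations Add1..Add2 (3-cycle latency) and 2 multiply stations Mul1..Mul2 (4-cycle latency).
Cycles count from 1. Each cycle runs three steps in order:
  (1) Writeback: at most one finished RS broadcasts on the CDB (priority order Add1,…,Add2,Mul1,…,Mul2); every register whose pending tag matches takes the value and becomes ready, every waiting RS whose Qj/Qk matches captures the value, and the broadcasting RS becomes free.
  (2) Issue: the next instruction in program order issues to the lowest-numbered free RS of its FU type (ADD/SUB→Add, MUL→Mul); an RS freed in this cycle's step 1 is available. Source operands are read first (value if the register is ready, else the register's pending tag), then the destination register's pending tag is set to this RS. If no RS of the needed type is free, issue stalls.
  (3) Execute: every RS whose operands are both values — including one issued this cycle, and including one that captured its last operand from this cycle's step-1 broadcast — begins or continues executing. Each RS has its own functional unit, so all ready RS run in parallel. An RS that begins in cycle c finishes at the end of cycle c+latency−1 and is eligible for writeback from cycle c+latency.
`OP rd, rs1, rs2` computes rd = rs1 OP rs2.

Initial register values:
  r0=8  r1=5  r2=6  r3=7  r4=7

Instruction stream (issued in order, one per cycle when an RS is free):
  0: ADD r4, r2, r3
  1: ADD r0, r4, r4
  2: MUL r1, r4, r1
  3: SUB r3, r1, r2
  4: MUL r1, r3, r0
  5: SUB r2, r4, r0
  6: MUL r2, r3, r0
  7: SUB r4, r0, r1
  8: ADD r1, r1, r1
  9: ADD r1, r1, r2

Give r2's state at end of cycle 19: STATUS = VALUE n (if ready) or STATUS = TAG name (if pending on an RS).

STATUS = VALUE 1534

cycle 1: issue ADD r4<-Add1 // r0:8,r1:5,r2:6,r3:7,r4:Add1
cycle 2: issue ADD r0<-Add2 // r0:Add2,r1:5,r2:6,r3:7,r4:Add1
cycle 3: issue MUL r1<-Mul1 // r0:Add2,r1:Mul1,r2:6,r3:7,r4:Add1
cycle 4: CDB Add1=13; issue SUB r3<-Add1 // r0:Add2,r1:Mul1,r2:6,r3:Add1,r4:13
cycle 5: issue MUL r1<-Mul2 // r0:Add2,r1:Mul2,r2:6,r3:Add1,r4:13
cycle 6: stall // r0:Add2,r1:Mul2,r2:6,r3:Add1,r4:13
cycle 7: CDB Add2=26; issue SUB r2<-Add2 // r0:26,r1:Mul2,r2:Add2,r3:Add1,r4:13
cycle 8: CDB Mul1=65; issue MUL r2<-Mul1 // r0:26,r1:Mul2,r2:Mul1,r3:Add1,r4:13
cycle 9: stall // r0:26,r1:Mul2,r2:Mul1,r3:Add1,r4:13
cycle 10: CDB Add2=-13; issue SUB r4<-Add2 // r0:26,r1:Mul2,r2:Mul1,r3:Add1,r4:Add2
cycle 11: CDB Add1=59; issue ADD r1<-Add1 // r0:26,r1:Add1,r2:Mul1,r3:59,r4:Add2
cycle 12: stall // r0:26,r1:Add1,r2:Mul1,r3:59,r4:Add2
cycle 13: stall // r0:26,r1:Add1,r2:Mul1,r3:59,r4:Add2
cycle 14: stall // r0:26,r1:Add1,r2:Mul1,r3:59,r4:Add2
cycle 15: CDB Mul1=1534; stall // r0:26,r1:Add1,r2:1534,r3:59,r4:Add2
cycle 16: CDB Mul2=1534; stall // r0:26,r1:Add1,r2:1534,r3:59,r4:Add2
cycle 17: stall // r0:26,r1:Add1,r2:1534,r3:59,r4:Add2
cycle 18: stall // r0:26,r1:Add1,r2:1534,r3:59,r4:Add2
cycle 19: CDB Add1=3068; issue ADD r1<-Add1 // r0:26,r1:Add1,r2:1534,r3:59,r4:Add2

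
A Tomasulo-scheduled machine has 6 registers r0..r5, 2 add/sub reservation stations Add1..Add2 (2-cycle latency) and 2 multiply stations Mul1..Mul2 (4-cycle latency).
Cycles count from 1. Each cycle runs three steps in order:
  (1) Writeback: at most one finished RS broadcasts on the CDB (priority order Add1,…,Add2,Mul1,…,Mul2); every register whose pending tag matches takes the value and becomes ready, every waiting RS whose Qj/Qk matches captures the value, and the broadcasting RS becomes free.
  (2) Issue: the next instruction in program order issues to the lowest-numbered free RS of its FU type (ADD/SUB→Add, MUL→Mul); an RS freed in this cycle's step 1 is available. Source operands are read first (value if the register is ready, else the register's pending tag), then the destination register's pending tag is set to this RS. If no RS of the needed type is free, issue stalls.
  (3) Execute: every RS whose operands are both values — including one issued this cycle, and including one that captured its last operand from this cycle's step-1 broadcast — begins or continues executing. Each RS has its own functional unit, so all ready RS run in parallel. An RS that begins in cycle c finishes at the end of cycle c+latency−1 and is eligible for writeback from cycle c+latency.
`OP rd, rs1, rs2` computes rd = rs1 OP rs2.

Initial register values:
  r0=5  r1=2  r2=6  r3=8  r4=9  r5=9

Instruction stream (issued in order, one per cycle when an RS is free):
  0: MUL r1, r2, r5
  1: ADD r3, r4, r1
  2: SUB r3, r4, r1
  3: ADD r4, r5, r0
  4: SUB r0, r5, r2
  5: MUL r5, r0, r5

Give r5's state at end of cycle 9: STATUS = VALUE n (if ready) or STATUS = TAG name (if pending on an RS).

STATUS = TAG Mul1

  c1: issue MUL r1<-Mul1  regs: r0:5,r1:Mul1,r2:6,r3:8,r4:9,r5:9
  c2: issue ADD r3<-Add1  regs: r0:5,r1:Mul1,r2:6,r3:Add1,r4:9,r5:9
  c3: issue SUB r3<-Add2  regs: r0:5,r1:Mul1,r2:6,r3:Add2,r4:9,r5:9
  c4: stall  regs: r0:5,r1:Mul1,r2:6,r3:Add2,r4:9,r5:9
  c5: CDB Mul1=54; stall  regs: r0:5,r1:54,r2:6,r3:Add2,r4:9,r5:9
  c6: stall  regs: r0:5,r1:54,r2:6,r3:Add2,r4:9,r5:9
  c7: CDB Add1=63; issue ADD r4<-Add1  regs: r0:5,r1:54,r2:6,r3:Add2,r4:Add1,r5:9
  c8: CDB Add2=-45; issue SUB r0<-Add2  regs: r0:Add2,r1:54,r2:6,r3:-45,r4:Add1,r5:9
  c9: CDB Add1=14; issue MUL r5<-Mul1  regs: r0:Add2,r1:54,r2:6,r3:-45,r4:14,r5:Mul1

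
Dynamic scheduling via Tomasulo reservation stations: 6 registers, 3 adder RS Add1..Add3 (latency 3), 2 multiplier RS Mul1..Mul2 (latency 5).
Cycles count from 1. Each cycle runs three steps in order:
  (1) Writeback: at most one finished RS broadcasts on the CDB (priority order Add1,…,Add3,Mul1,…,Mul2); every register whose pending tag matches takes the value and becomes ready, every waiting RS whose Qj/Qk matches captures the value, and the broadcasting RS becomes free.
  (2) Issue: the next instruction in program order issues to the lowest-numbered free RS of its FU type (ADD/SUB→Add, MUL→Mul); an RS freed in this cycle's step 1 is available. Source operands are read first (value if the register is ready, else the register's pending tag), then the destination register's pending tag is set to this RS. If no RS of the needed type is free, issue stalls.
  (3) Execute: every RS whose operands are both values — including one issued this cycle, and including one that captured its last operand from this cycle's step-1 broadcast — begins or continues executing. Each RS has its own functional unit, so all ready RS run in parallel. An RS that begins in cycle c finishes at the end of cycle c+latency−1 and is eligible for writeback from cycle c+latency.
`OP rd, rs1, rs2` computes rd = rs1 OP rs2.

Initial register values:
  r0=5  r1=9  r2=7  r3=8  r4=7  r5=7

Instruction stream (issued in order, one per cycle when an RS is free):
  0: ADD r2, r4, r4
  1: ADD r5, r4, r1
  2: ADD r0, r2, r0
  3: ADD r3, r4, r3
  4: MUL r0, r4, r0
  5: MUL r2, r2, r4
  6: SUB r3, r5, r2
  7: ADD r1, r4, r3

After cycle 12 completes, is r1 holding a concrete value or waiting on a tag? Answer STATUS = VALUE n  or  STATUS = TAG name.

STATUS = TAG Add2

  c1: issue ADD r2<-Add1  regs: r0:5,r1:9,r2:Add1,r3:8,r4:7,r5:7
  c2: issue ADD r5<-Add2  regs: r0:5,r1:9,r2:Add1,r3:8,r4:7,r5:Add2
  c3: issue ADD r0<-Add3  regs: r0:Add3,r1:9,r2:Add1,r3:8,r4:7,r5:Add2
  c4: CDB Add1=14; issue ADD r3<-Add1  regs: r0:Add3,r1:9,r2:14,r3:Add1,r4:7,r5:Add2
  c5: CDB Add2=16; issue MUL r0<-Mul1  regs: r0:Mul1,r1:9,r2:14,r3:Add1,r4:7,r5:16
  c6: issue MUL r2<-Mul2  regs: r0:Mul1,r1:9,r2:Mul2,r3:Add1,r4:7,r5:16
  c7: CDB Add1=15; issue SUB r3<-Add1  regs: r0:Mul1,r1:9,r2:Mul2,r3:Add1,r4:7,r5:16
  c8: CDB Add3=19; issue ADD r1<-Add2  regs: r0:Mul1,r1:Add2,r2:Mul2,r3:Add1,r4:7,r5:16
  c9: -  regs: r0:Mul1,r1:Add2,r2:Mul2,r3:Add1,r4:7,r5:16
  c10: -  regs: r0:Mul1,r1:Add2,r2:Mul2,r3:Add1,r4:7,r5:16
  c11: CDB Mul2=98  regs: r0:Mul1,r1:Add2,r2:98,r3:Add1,r4:7,r5:16
  c12: -  regs: r0:Mul1,r1:Add2,r2:98,r3:Add1,r4:7,r5:16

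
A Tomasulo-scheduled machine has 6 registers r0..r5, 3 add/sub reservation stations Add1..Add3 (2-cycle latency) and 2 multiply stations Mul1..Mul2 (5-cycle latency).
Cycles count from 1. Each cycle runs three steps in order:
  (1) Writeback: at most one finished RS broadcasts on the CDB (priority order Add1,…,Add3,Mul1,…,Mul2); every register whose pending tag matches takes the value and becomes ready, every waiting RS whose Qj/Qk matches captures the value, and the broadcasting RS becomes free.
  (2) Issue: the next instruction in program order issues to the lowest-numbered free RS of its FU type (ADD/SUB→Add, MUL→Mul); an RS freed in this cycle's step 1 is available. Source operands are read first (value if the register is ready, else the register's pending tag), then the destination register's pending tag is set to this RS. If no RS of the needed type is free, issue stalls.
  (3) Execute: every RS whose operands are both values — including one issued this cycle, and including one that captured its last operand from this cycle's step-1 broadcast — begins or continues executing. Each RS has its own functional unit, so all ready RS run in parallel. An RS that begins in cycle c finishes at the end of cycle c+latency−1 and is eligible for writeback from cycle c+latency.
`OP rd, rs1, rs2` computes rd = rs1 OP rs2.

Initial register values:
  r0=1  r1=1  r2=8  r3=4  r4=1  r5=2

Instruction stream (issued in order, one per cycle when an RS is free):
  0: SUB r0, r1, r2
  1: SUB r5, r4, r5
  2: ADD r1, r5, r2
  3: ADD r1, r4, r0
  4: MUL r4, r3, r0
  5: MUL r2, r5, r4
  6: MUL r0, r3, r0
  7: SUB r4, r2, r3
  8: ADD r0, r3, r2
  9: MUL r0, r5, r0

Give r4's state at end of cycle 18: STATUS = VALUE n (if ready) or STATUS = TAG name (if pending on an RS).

STATUS = VALUE 24

c1: issue SUB r0<-Add1 | r0:Add1,r1:1,r2:8,r3:4,r4:1,r5:2
c2: issue SUB r5<-Add2 | r0:Add1,r1:1,r2:8,r3:4,r4:1,r5:Add2
c3: CDB Add1=-7; issue ADD r1<-Add1 | r0:-7,r1:Add1,r2:8,r3:4,r4:1,r5:Add2
c4: CDB Add2=-1; issue ADD r1<-Add2 | r0:-7,r1:Add2,r2:8,r3:4,r4:1,r5:-1
c5: issue MUL r4<-Mul1 | r0:-7,r1:Add2,r2:8,r3:4,r4:Mul1,r5:-1
c6: CDB Add1=7; issue MUL r2<-Mul2 | r0:-7,r1:Add2,r2:Mul2,r3:4,r4:Mul1,r5:-1
c7: CDB Add2=-6; stall | r0:-7,r1:-6,r2:Mul2,r3:4,r4:Mul1,r5:-1
c8: stall | r0:-7,r1:-6,r2:Mul2,r3:4,r4:Mul1,r5:-1
c9: stall | r0:-7,r1:-6,r2:Mul2,r3:4,r4:Mul1,r5:-1
c10: CDB Mul1=-28; issue MUL r0<-Mul1 | r0:Mul1,r1:-6,r2:Mul2,r3:4,r4:-28,r5:-1
c11: issue SUB r4<-Add1 | r0:Mul1,r1:-6,r2:Mul2,r3:4,r4:Add1,r5:-1
c12: issue ADD r0<-Add2 | r0:Add2,r1:-6,r2:Mul2,r3:4,r4:Add1,r5:-1
c13: stall | r0:Add2,r1:-6,r2:Mul2,r3:4,r4:Add1,r5:-1
c14: stall | r0:Add2,r1:-6,r2:Mul2,r3:4,r4:Add1,r5:-1
c15: CDB Mul1=-28; issue MUL r0<-Mul1 | r0:Mul1,r1:-6,r2:Mul2,r3:4,r4:Add1,r5:-1
c16: CDB Mul2=28 | r0:Mul1,r1:-6,r2:28,r3:4,r4:Add1,r5:-1
c17: - | r0:Mul1,r1:-6,r2:28,r3:4,r4:Add1,r5:-1
c18: CDB Add1=24 | r0:Mul1,r1:-6,r2:28,r3:4,r4:24,r5:-1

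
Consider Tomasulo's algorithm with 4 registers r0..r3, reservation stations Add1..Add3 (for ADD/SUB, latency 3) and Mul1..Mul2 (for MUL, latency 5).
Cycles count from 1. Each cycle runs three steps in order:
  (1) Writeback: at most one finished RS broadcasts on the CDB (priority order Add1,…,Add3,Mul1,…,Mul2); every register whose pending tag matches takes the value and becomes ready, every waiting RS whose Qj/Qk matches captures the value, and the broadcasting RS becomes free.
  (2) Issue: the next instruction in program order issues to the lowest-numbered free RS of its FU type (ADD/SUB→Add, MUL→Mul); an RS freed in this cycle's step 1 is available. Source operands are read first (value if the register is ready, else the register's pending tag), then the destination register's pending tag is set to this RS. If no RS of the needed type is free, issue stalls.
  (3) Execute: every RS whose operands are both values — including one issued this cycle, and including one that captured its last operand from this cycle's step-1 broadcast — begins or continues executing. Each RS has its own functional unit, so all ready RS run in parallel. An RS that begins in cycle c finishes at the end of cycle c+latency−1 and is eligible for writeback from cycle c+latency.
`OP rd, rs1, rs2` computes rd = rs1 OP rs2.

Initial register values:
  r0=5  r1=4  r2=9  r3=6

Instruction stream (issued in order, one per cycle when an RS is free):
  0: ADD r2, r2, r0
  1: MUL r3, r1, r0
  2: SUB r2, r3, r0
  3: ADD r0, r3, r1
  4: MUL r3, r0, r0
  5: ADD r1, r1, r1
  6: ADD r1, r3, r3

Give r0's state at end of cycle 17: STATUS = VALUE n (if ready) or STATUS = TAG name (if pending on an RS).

c1: issue ADD r2<-Add1 | r0:5,r1:4,r2:Add1,r3:6
c2: issue MUL r3<-Mul1 | r0:5,r1:4,r2:Add1,r3:Mul1
c3: issue SUB r2<-Add2 | r0:5,r1:4,r2:Add2,r3:Mul1
c4: CDB Add1=14; issue ADD r0<-Add1 | r0:Add1,r1:4,r2:Add2,r3:Mul1
c5: issue MUL r3<-Mul2 | r0:Add1,r1:4,r2:Add2,r3:Mul2
c6: issue ADD r1<-Add3 | r0:Add1,r1:Add3,r2:Add2,r3:Mul2
c7: CDB Mul1=20; stall | r0:Add1,r1:Add3,r2:Add2,r3:Mul2
c8: stall | r0:Add1,r1:Add3,r2:Add2,r3:Mul2
c9: CDB Add3=8; issue ADD r1<-Add3 | r0:Add1,r1:Add3,r2:Add2,r3:Mul2
c10: CDB Add1=24 | r0:24,r1:Add3,r2:Add2,r3:Mul2
c11: CDB Add2=15 | r0:24,r1:Add3,r2:15,r3:Mul2
c12: - | r0:24,r1:Add3,r2:15,r3:Mul2
c13: - | r0:24,r1:Add3,r2:15,r3:Mul2
c14: - | r0:24,r1:Add3,r2:15,r3:Mul2
c15: CDB Mul2=576 | r0:24,r1:Add3,r2:15,r3:576
c16: - | r0:24,r1:Add3,r2:15,r3:576
c17: - | r0:24,r1:Add3,r2:15,r3:576

STATUS = VALUE 24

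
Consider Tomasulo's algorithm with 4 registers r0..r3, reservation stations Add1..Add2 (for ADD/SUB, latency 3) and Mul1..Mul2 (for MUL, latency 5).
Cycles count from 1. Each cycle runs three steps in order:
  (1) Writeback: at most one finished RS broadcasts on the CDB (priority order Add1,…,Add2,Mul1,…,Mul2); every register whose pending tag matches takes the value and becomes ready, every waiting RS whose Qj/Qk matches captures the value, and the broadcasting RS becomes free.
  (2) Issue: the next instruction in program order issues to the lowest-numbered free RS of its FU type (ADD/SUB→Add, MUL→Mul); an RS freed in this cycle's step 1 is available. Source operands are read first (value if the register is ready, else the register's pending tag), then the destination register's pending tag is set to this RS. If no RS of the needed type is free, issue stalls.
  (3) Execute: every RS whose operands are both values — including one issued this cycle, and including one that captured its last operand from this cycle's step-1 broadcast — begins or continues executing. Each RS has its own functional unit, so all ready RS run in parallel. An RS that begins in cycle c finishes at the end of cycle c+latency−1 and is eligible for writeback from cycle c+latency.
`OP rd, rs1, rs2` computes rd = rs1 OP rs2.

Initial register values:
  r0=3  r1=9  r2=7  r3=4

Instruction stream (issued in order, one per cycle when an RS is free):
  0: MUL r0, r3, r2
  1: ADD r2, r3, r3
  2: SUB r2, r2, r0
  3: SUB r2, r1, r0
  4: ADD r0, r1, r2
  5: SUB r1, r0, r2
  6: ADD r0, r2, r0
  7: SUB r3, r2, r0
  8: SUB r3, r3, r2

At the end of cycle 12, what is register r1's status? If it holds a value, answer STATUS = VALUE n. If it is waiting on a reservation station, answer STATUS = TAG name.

STATUS = TAG Add2

  c1: issue MUL r0<-Mul1  regs: r0:Mul1,r1:9,r2:7,r3:4
  c2: issue ADD r2<-Add1  regs: r0:Mul1,r1:9,r2:Add1,r3:4
  c3: issue SUB r2<-Add2  regs: r0:Mul1,r1:9,r2:Add2,r3:4
  c4: stall  regs: r0:Mul1,r1:9,r2:Add2,r3:4
  c5: CDB Add1=8; issue SUB r2<-Add1  regs: r0:Mul1,r1:9,r2:Add1,r3:4
  c6: CDB Mul1=28; stall  regs: r0:28,r1:9,r2:Add1,r3:4
  c7: stall  regs: r0:28,r1:9,r2:Add1,r3:4
  c8: stall  regs: r0:28,r1:9,r2:Add1,r3:4
  c9: CDB Add1=-19; issue ADD r0<-Add1  regs: r0:Add1,r1:9,r2:-19,r3:4
  c10: CDB Add2=-20; issue SUB r1<-Add2  regs: r0:Add1,r1:Add2,r2:-19,r3:4
  c11: stall  regs: r0:Add1,r1:Add2,r2:-19,r3:4
  c12: CDB Add1=-10; issue ADD r0<-Add1  regs: r0:Add1,r1:Add2,r2:-19,r3:4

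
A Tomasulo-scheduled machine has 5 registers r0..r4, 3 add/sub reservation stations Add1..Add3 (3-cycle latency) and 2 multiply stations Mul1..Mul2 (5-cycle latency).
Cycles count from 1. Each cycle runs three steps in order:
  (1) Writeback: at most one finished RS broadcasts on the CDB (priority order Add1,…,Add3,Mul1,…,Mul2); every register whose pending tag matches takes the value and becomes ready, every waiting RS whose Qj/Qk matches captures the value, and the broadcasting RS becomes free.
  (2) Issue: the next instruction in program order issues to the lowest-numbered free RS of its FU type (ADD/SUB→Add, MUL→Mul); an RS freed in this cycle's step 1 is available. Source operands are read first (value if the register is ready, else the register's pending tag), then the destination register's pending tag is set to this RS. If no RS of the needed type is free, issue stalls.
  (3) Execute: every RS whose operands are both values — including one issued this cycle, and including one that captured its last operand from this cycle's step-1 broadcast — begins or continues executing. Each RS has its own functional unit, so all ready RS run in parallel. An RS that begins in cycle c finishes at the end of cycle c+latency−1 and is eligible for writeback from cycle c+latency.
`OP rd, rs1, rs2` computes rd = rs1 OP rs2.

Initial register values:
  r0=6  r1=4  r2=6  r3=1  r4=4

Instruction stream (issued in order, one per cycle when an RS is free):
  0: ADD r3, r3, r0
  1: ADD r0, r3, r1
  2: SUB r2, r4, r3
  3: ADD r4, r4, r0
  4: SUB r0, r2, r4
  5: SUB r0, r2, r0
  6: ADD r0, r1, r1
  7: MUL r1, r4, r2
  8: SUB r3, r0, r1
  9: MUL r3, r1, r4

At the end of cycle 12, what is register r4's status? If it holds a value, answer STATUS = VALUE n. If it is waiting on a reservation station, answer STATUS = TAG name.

  c1: issue ADD r3<-Add1  regs: r0:6,r1:4,r2:6,r3:Add1,r4:4
  c2: issue ADD r0<-Add2  regs: r0:Add2,r1:4,r2:6,r3:Add1,r4:4
  c3: issue SUB r2<-Add3  regs: r0:Add2,r1:4,r2:Add3,r3:Add1,r4:4
  c4: CDB Add1=7; issue ADD r4<-Add1  regs: r0:Add2,r1:4,r2:Add3,r3:7,r4:Add1
  c5: stall  regs: r0:Add2,r1:4,r2:Add3,r3:7,r4:Add1
  c6: stall  regs: r0:Add2,r1:4,r2:Add3,r3:7,r4:Add1
  c7: CDB Add2=11; issue SUB r0<-Add2  regs: r0:Add2,r1:4,r2:Add3,r3:7,r4:Add1
  c8: CDB Add3=-3; issue SUB r0<-Add3  regs: r0:Add3,r1:4,r2:-3,r3:7,r4:Add1
  c9: stall  regs: r0:Add3,r1:4,r2:-3,r3:7,r4:Add1
  c10: CDB Add1=15; issue ADD r0<-Add1  regs: r0:Add1,r1:4,r2:-3,r3:7,r4:15
  c11: issue MUL r1<-Mul1  regs: r0:Add1,r1:Mul1,r2:-3,r3:7,r4:15
  c12: stall  regs: r0:Add1,r1:Mul1,r2:-3,r3:7,r4:15

STATUS = VALUE 15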